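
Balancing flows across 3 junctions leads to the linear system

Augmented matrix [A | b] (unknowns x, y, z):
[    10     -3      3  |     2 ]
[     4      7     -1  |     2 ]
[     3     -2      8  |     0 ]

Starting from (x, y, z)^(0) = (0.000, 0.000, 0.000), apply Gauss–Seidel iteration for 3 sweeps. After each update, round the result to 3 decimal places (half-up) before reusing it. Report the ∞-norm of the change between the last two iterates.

Iteration 1:
  x = (2 - (-3)·0.000 - (3)·0.000) / (10) = 0.200
  y = (2 - (4)·0.200 - (-1)·0.000) / (7) = 0.171
  z = (0 - (3)·0.200 - (-2)·0.171) / (8) = -0.032
Iteration 2:
  x = (2 - (-3)·0.171 - (3)·-0.032) / (10) = 0.261
  y = (2 - (4)·0.261 - (-1)·-0.032) / (7) = 0.132
  z = (0 - (3)·0.261 - (-2)·0.132) / (8) = -0.065
Iteration 3:
  x = (2 - (-3)·0.132 - (3)·-0.065) / (10) = 0.259
  y = (2 - (4)·0.259 - (-1)·-0.065) / (7) = 0.128
  z = (0 - (3)·0.259 - (-2)·0.128) / (8) = -0.065
Change: (-0.002, -0.004, 0.000) → max |·| = 0.004

0.004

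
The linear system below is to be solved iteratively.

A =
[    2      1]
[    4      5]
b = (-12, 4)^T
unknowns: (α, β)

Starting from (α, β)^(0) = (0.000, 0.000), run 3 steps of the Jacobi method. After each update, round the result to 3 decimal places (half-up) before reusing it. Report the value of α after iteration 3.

-8.800

Iteration 1:
  α = (-12 - (1)·0.000) / (2) = -6.000
  β = (4 - (4)·0.000) / (5) = 0.800
Iteration 2:
  α = (-12 - (1)·0.800) / (2) = -6.400
  β = (4 - (4)·-6.000) / (5) = 5.600
Iteration 3:
  α = (-12 - (1)·5.600) / (2) = -8.800
  β = (4 - (4)·-6.400) / (5) = 5.920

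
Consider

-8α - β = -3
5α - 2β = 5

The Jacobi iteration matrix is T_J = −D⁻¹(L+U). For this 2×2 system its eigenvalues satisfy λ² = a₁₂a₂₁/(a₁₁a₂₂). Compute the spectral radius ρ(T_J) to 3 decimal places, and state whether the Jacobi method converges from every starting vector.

0.559

a₁₂a₂₁/(a₁₁a₂₂) = (-1)·(5) / ((-8)·(-2)) = -0.312500
ρ = √|-0.312500| = √0.312500 = 0.559
ρ < 1, so Jacobi converges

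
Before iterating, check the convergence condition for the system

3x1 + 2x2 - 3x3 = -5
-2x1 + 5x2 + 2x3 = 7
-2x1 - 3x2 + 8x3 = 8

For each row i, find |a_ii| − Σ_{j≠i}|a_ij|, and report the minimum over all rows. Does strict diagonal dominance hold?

row 1: |3| − (2+3) = -2
row 2: |5| − (2+2) = 1
row 3: |8| − (2+3) = 3
minimum over rows = -2 → not strictly diagonally dominant

-2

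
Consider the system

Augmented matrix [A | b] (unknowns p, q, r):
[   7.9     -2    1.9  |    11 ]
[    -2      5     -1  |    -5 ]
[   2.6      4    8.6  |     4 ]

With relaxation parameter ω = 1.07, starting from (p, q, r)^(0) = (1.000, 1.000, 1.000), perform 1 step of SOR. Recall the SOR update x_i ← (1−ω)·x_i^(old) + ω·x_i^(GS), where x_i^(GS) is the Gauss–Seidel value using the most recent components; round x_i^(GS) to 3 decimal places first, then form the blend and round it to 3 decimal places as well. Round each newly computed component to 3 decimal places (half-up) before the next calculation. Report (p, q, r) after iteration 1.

(1.433, -0.313, 0.119)

Iteration 1:
  p: GS value = (11 - (-2)·1.000 - (1.9)·1.000) / (7.9) = 1.405;  p ← (1−ω)·1.000 + ω·1.405 = 1.433
  q: GS value = (-5 - (-2)·1.433 - (-1)·1.000) / (5) = -0.227;  q ← (1−ω)·1.000 + ω·-0.227 = -0.313
  r: GS value = (4 - (2.6)·1.433 - (4)·-0.313) / (8.6) = 0.177;  r ← (1−ω)·1.000 + ω·0.177 = 0.119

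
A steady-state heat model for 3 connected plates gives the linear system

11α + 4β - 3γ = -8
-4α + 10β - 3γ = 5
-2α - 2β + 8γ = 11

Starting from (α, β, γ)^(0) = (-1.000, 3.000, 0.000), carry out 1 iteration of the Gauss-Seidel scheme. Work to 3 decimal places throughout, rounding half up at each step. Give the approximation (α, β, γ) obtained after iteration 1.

Iteration 1:
  α = (-8 - (4)·3.000 - (-3)·0.000) / (11) = -1.818
  β = (5 - (-4)·-1.818 - (-3)·0.000) / (10) = -0.227
  γ = (11 - (-2)·-1.818 - (-2)·-0.227) / (8) = 0.864

(-1.818, -0.227, 0.864)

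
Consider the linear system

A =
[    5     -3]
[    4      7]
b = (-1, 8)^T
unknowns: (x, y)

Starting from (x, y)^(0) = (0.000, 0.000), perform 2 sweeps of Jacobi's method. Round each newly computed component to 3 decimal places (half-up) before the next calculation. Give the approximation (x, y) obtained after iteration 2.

(0.486, 1.257)

Iteration 1:
  x = (-1 - (-3)·0.000) / (5) = -0.200
  y = (8 - (4)·0.000) / (7) = 1.143
Iteration 2:
  x = (-1 - (-3)·1.143) / (5) = 0.486
  y = (8 - (4)·-0.200) / (7) = 1.257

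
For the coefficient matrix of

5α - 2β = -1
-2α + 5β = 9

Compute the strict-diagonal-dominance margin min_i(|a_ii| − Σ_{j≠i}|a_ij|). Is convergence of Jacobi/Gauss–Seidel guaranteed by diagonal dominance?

3

row 1: |5| − (2) = 3
row 2: |5| − (2) = 3
minimum over rows = 3 → strictly diagonally dominant (convergence guaranteed)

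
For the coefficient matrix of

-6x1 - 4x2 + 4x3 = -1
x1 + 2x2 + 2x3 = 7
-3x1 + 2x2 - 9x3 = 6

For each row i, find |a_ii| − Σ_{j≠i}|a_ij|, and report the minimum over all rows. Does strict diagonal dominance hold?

row 1: |-6| − (4+4) = -2
row 2: |2| − (1+2) = -1
row 3: |-9| − (3+2) = 4
minimum over rows = -2 → not strictly diagonally dominant

-2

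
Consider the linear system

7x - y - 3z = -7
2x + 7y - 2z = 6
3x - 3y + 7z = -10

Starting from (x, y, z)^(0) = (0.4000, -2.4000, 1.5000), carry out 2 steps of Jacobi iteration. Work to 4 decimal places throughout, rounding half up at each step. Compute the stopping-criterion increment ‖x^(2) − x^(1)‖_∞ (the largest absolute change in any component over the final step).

Iteration 1:
  x = (-7 - (-1)·-2.4000 - (-3)·1.5000) / (7) = -0.7000
  y = (6 - (2)·0.4000 - (-2)·1.5000) / (7) = 1.1714
  z = (-10 - (3)·0.4000 - (-3)·-2.4000) / (7) = -2.6286
Iteration 2:
  x = (-7 - (-1)·1.1714 - (-3)·-2.6286) / (7) = -1.9592
  y = (6 - (2)·-0.7000 - (-2)·-2.6286) / (7) = 0.3061
  z = (-10 - (3)·-0.7000 - (-3)·1.1714) / (7) = -0.6265
Change: (-1.2592, -0.8653, 2.0021) → max |·| = 2.0021

2.0021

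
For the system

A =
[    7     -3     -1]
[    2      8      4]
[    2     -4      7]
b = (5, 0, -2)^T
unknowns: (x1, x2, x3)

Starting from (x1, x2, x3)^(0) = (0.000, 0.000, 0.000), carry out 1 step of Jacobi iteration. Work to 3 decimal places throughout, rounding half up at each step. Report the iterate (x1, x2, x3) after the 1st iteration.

Iteration 1:
  x1 = (5 - (-3)·0.000 - (-1)·0.000) / (7) = 0.714
  x2 = (0 - (2)·0.000 - (4)·0.000) / (8) = 0.000
  x3 = (-2 - (2)·0.000 - (-4)·0.000) / (7) = -0.286

(0.714, 0.000, -0.286)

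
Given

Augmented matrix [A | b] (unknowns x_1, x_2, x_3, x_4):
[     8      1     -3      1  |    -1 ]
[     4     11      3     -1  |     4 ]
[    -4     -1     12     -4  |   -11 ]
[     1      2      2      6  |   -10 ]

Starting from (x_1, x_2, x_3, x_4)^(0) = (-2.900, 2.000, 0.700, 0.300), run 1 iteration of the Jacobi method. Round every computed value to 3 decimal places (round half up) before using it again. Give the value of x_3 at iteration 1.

Iteration 1:
  x_1 = (-1 - (1)·2.000 - (-3)·0.700 - (1)·0.300) / (8) = -0.150
  x_2 = (4 - (4)·-2.900 - (3)·0.700 - (-1)·0.300) / (11) = 1.255
  x_3 = (-11 - (-4)·-2.900 - (-1)·2.000 - (-4)·0.300) / (12) = -1.617
  x_4 = (-10 - (1)·-2.900 - (2)·2.000 - (2)·0.700) / (6) = -2.083

-1.617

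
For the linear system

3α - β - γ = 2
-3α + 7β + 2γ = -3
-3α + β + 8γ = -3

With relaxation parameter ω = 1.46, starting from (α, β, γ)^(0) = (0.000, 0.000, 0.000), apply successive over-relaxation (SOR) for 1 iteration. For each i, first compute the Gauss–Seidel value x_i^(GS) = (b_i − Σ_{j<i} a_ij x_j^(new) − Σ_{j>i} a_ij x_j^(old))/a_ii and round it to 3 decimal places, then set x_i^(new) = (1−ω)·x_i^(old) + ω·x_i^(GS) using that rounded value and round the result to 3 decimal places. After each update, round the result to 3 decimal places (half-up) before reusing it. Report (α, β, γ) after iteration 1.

(0.974, -0.016, -0.012)

Iteration 1:
  α: GS value = (2 - (-1)·0.000 - (-1)·0.000) / (3) = 0.667;  α ← (1−ω)·0.000 + ω·0.667 = 0.974
  β: GS value = (-3 - (-3)·0.974 - (2)·0.000) / (7) = -0.011;  β ← (1−ω)·0.000 + ω·-0.011 = -0.016
  γ: GS value = (-3 - (-3)·0.974 - (1)·-0.016) / (8) = -0.008;  γ ← (1−ω)·0.000 + ω·-0.008 = -0.012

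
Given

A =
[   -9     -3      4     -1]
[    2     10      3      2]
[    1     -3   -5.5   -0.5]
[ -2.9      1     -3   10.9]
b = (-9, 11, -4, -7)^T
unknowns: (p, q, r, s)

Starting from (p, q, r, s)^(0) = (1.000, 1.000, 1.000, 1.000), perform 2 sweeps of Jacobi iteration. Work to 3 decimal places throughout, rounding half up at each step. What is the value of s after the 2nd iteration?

Iteration 1:
  p = (-9 - (-3)·1.000 - (4)·1.000 - (-1)·1.000) / (-9) = 1.000
  q = (11 - (2)·1.000 - (3)·1.000 - (2)·1.000) / (10) = 0.400
  r = (-4 - (1)·1.000 - (-3)·1.000 - (-0.5)·1.000) / (-5.5) = 0.273
  s = (-7 - (-2.9)·1.000 - (1)·1.000 - (-3)·1.000) / (10.9) = -0.193
Iteration 2:
  p = (-9 - (-3)·0.400 - (4)·0.273 - (-1)·-0.193) / (-9) = 1.009
  q = (11 - (2)·1.000 - (3)·0.273 - (2)·-0.193) / (10) = 0.857
  r = (-4 - (1)·1.000 - (-3)·0.400 - (-0.5)·-0.193) / (-5.5) = 0.708
  s = (-7 - (-2.9)·1.000 - (1)·0.400 - (-3)·0.273) / (10.9) = -0.338

-0.338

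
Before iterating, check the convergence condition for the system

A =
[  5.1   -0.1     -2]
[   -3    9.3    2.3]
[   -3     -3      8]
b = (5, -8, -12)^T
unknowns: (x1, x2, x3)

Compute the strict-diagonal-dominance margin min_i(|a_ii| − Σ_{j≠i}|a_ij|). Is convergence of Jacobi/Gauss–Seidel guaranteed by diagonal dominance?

2

row 1: |5.1| − (0.1+2) = 3
row 2: |9.3| − (3+2.3) = 4
row 3: |8| − (3+3) = 2
minimum over rows = 2 → strictly diagonally dominant (convergence guaranteed)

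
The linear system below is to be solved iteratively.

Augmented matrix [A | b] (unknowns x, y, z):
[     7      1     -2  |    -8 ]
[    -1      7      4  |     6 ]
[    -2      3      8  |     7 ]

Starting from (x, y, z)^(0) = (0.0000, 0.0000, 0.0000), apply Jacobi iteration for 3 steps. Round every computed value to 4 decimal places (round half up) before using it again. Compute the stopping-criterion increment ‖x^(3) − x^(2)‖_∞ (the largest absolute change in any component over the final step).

Iteration 1:
  x = (-8 - (1)·0.0000 - (-2)·0.0000) / (7) = -1.1429
  y = (6 - (-1)·0.0000 - (4)·0.0000) / (7) = 0.8571
  z = (7 - (-2)·0.0000 - (3)·0.0000) / (8) = 0.8750
Iteration 2:
  x = (-8 - (1)·0.8571 - (-2)·0.8750) / (7) = -1.0153
  y = (6 - (-1)·-1.1429 - (4)·0.8750) / (7) = 0.1939
  z = (7 - (-2)·-1.1429 - (3)·0.8571) / (8) = 0.2679
Iteration 3:
  x = (-8 - (1)·0.1939 - (-2)·0.2679) / (7) = -1.0940
  y = (6 - (-1)·-1.0153 - (4)·0.2679) / (7) = 0.5590
  z = (7 - (-2)·-1.0153 - (3)·0.1939) / (8) = 0.5485
Change: (-0.0787, 0.3651, 0.2806) → max |·| = 0.3651

0.3651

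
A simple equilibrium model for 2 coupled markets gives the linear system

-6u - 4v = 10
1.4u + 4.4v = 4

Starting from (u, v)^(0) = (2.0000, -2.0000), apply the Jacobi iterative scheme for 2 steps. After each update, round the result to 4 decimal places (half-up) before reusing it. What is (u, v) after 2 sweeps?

Iteration 1:
  u = (10 - (-4)·-2.0000) / (-6) = -0.3333
  v = (4 - (1.4)·2.0000) / (4.4) = 0.2727
Iteration 2:
  u = (10 - (-4)·0.2727) / (-6) = -1.8485
  v = (4 - (1.4)·-0.3333) / (4.4) = 1.0151

(-1.8485, 1.0151)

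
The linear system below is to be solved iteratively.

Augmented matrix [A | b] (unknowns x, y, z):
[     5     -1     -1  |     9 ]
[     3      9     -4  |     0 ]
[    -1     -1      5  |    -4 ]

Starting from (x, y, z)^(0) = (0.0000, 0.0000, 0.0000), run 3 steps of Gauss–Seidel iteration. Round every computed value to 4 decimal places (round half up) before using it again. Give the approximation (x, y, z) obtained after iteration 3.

Iteration 1:
  x = (9 - (-1)·0.0000 - (-1)·0.0000) / (5) = 1.8000
  y = (0 - (3)·1.8000 - (-4)·0.0000) / (9) = -0.6000
  z = (-4 - (-1)·1.8000 - (-1)·-0.6000) / (5) = -0.5600
Iteration 2:
  x = (9 - (-1)·-0.6000 - (-1)·-0.5600) / (5) = 1.5680
  y = (0 - (3)·1.5680 - (-4)·-0.5600) / (9) = -0.7716
  z = (-4 - (-1)·1.5680 - (-1)·-0.7716) / (5) = -0.6407
Iteration 3:
  x = (9 - (-1)·-0.7716 - (-1)·-0.6407) / (5) = 1.5175
  y = (0 - (3)·1.5175 - (-4)·-0.6407) / (9) = -0.7906
  z = (-4 - (-1)·1.5175 - (-1)·-0.7906) / (5) = -0.6546

(1.5175, -0.7906, -0.6546)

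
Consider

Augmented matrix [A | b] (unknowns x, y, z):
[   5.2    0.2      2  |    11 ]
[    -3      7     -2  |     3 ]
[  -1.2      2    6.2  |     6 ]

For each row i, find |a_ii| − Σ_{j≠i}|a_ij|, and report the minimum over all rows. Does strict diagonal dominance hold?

row 1: |5.2| − (0.2+2) = 3
row 2: |7| − (3+2) = 2
row 3: |6.2| − (1.2+2) = 3
minimum over rows = 2 → strictly diagonally dominant (convergence guaranteed)

2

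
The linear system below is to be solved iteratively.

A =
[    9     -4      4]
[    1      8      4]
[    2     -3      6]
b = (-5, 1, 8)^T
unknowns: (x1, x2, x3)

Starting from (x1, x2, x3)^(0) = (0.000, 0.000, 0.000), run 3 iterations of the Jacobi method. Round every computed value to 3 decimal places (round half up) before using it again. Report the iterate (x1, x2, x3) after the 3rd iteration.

Iteration 1:
  x1 = (-5 - (-4)·0.000 - (4)·0.000) / (9) = -0.556
  x2 = (1 - (1)·0.000 - (4)·0.000) / (8) = 0.125
  x3 = (8 - (2)·0.000 - (-3)·0.000) / (6) = 1.333
Iteration 2:
  x1 = (-5 - (-4)·0.125 - (4)·1.333) / (9) = -1.092
  x2 = (1 - (1)·-0.556 - (4)·1.333) / (8) = -0.472
  x3 = (8 - (2)·-0.556 - (-3)·0.125) / (6) = 1.581
Iteration 3:
  x1 = (-5 - (-4)·-0.472 - (4)·1.581) / (9) = -1.468
  x2 = (1 - (1)·-1.092 - (4)·1.581) / (8) = -0.529
  x3 = (8 - (2)·-1.092 - (-3)·-0.472) / (6) = 1.461

(-1.468, -0.529, 1.461)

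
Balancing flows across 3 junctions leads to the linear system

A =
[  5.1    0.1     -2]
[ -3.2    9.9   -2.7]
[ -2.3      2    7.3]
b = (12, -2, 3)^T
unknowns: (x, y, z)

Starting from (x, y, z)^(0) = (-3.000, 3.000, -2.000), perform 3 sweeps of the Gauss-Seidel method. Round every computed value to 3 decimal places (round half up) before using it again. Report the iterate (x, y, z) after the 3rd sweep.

Iteration 1:
  x = (12 - (0.1)·3.000 - (-2)·-2.000) / (5.1) = 1.510
  y = (-2 - (-3.2)·1.510 - (-2.7)·-2.000) / (9.9) = -0.259
  z = (3 - (-2.3)·1.510 - (2)·-0.259) / (7.3) = 0.958
Iteration 2:
  x = (12 - (0.1)·-0.259 - (-2)·0.958) / (5.1) = 2.734
  y = (-2 - (-3.2)·2.734 - (-2.7)·0.958) / (9.9) = 0.943
  z = (3 - (-2.3)·2.734 - (2)·0.943) / (7.3) = 1.014
Iteration 3:
  x = (12 - (0.1)·0.943 - (-2)·1.014) / (5.1) = 2.732
  y = (-2 - (-3.2)·2.732 - (-2.7)·1.014) / (9.9) = 0.958
  z = (3 - (-2.3)·2.732 - (2)·0.958) / (7.3) = 1.009

(2.732, 0.958, 1.009)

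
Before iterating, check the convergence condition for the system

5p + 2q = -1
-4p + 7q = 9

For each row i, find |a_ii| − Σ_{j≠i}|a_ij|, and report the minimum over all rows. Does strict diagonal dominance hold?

row 1: |5| − (2) = 3
row 2: |7| − (4) = 3
minimum over rows = 3 → strictly diagonally dominant (convergence guaranteed)

3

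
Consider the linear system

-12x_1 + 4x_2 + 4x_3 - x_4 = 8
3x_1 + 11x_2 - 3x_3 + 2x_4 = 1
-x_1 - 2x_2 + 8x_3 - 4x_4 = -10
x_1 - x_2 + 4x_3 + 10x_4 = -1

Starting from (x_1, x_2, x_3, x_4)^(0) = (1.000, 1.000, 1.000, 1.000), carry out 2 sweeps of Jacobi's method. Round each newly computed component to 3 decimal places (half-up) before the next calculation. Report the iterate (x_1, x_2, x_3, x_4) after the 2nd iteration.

(-0.780, 0.102, -1.533, 0.049)

Iteration 1:
  x_1 = (8 - (4)·1.000 - (4)·1.000 - (-1)·1.000) / (-12) = -0.083
  x_2 = (1 - (3)·1.000 - (-3)·1.000 - (2)·1.000) / (11) = -0.091
  x_3 = (-10 - (-1)·1.000 - (-2)·1.000 - (-4)·1.000) / (8) = -0.375
  x_4 = (-1 - (1)·1.000 - (-1)·1.000 - (4)·1.000) / (10) = -0.500
Iteration 2:
  x_1 = (8 - (4)·-0.091 - (4)·-0.375 - (-1)·-0.500) / (-12) = -0.780
  x_2 = (1 - (3)·-0.083 - (-3)·-0.375 - (2)·-0.500) / (11) = 0.102
  x_3 = (-10 - (-1)·-0.083 - (-2)·-0.091 - (-4)·-0.500) / (8) = -1.533
  x_4 = (-1 - (1)·-0.083 - (-1)·-0.091 - (4)·-0.375) / (10) = 0.049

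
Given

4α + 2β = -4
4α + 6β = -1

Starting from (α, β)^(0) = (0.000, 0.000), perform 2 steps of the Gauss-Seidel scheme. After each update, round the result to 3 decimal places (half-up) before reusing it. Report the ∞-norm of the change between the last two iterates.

Iteration 1:
  α = (-4 - (2)·0.000) / (4) = -1.000
  β = (-1 - (4)·-1.000) / (6) = 0.500
Iteration 2:
  α = (-4 - (2)·0.500) / (4) = -1.250
  β = (-1 - (4)·-1.250) / (6) = 0.667
Change: (-0.250, 0.167) → max |·| = 0.250

0.250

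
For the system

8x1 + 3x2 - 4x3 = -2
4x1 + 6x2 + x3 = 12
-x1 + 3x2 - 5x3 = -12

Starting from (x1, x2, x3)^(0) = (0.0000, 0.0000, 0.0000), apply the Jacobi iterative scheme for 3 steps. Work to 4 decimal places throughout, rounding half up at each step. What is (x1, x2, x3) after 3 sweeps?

(0.9125, 1.2583, 3.4200)

Iteration 1:
  x1 = (-2 - (3)·0.0000 - (-4)·0.0000) / (8) = -0.2500
  x2 = (12 - (4)·0.0000 - (1)·0.0000) / (6) = 2.0000
  x3 = (-12 - (-1)·0.0000 - (3)·0.0000) / (-5) = 2.4000
Iteration 2:
  x1 = (-2 - (3)·2.0000 - (-4)·2.4000) / (8) = 0.2000
  x2 = (12 - (4)·-0.2500 - (1)·2.4000) / (6) = 1.7667
  x3 = (-12 - (-1)·-0.2500 - (3)·2.0000) / (-5) = 3.6500
Iteration 3:
  x1 = (-2 - (3)·1.7667 - (-4)·3.6500) / (8) = 0.9125
  x2 = (12 - (4)·0.2000 - (1)·3.6500) / (6) = 1.2583
  x3 = (-12 - (-1)·0.2000 - (3)·1.7667) / (-5) = 3.4200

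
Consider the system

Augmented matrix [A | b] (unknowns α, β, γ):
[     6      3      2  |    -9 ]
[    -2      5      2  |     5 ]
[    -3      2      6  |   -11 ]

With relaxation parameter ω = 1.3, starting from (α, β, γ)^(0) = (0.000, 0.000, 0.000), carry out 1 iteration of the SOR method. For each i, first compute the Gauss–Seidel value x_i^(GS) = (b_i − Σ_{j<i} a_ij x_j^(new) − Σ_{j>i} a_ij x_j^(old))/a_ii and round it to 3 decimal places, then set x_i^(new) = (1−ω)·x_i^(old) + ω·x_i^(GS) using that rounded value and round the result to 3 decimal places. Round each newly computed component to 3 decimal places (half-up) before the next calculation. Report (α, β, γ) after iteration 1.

Iteration 1:
  α: GS value = (-9 - (3)·0.000 - (2)·0.000) / (6) = -1.500;  α ← (1−ω)·0.000 + ω·-1.500 = -1.950
  β: GS value = (5 - (-2)·-1.950 - (2)·0.000) / (5) = 0.220;  β ← (1−ω)·0.000 + ω·0.220 = 0.286
  γ: GS value = (-11 - (-3)·-1.950 - (2)·0.286) / (6) = -2.904;  γ ← (1−ω)·0.000 + ω·-2.904 = -3.775

(-1.950, 0.286, -3.775)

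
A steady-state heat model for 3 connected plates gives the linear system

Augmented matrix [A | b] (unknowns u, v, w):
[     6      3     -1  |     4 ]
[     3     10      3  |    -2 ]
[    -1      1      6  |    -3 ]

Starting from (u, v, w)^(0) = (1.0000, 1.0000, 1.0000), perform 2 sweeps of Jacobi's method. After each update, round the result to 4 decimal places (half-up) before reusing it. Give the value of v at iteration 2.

-0.1500

Iteration 1:
  u = (4 - (3)·1.0000 - (-1)·1.0000) / (6) = 0.3333
  v = (-2 - (3)·1.0000 - (3)·1.0000) / (10) = -0.8000
  w = (-3 - (-1)·1.0000 - (1)·1.0000) / (6) = -0.5000
Iteration 2:
  u = (4 - (3)·-0.8000 - (-1)·-0.5000) / (6) = 0.9833
  v = (-2 - (3)·0.3333 - (3)·-0.5000) / (10) = -0.1500
  w = (-3 - (-1)·0.3333 - (1)·-0.8000) / (6) = -0.3111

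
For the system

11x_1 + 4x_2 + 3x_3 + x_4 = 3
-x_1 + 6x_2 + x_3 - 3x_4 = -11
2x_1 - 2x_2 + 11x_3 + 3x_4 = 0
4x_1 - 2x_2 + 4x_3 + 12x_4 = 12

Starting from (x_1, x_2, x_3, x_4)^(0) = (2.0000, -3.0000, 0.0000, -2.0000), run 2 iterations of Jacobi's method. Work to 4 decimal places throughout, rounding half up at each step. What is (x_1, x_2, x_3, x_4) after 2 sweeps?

(1.2961, -1.5985, -0.6901, 0.1894)

Iteration 1:
  x_1 = (3 - (4)·-3.0000 - (3)·0.0000 - (1)·-2.0000) / (11) = 1.5455
  x_2 = (-11 - (-1)·2.0000 - (1)·0.0000 - (-3)·-2.0000) / (6) = -2.5000
  x_3 = (0 - (2)·2.0000 - (-2)·-3.0000 - (3)·-2.0000) / (11) = -0.3636
  x_4 = (12 - (4)·2.0000 - (-2)·-3.0000 - (4)·0.0000) / (12) = -0.1667
Iteration 2:
  x_1 = (3 - (4)·-2.5000 - (3)·-0.3636 - (1)·-0.1667) / (11) = 1.2961
  x_2 = (-11 - (-1)·1.5455 - (1)·-0.3636 - (-3)·-0.1667) / (6) = -1.5985
  x_3 = (0 - (2)·1.5455 - (-2)·-2.5000 - (3)·-0.1667) / (11) = -0.6901
  x_4 = (12 - (4)·1.5455 - (-2)·-2.5000 - (4)·-0.3636) / (12) = 0.1894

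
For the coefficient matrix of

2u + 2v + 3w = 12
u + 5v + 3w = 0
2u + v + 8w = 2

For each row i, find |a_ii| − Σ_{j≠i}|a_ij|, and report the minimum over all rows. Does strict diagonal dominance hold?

row 1: |2| − (2+3) = -3
row 2: |5| − (1+3) = 1
row 3: |8| − (2+1) = 5
minimum over rows = -3 → not strictly diagonally dominant

-3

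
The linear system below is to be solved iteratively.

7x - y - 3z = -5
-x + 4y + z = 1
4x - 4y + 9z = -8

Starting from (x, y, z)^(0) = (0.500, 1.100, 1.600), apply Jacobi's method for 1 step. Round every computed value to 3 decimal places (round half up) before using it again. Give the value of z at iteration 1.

Iteration 1:
  x = (-5 - (-1)·1.100 - (-3)·1.600) / (7) = 0.129
  y = (1 - (-1)·0.500 - (1)·1.600) / (4) = -0.025
  z = (-8 - (4)·0.500 - (-4)·1.100) / (9) = -0.622

-0.622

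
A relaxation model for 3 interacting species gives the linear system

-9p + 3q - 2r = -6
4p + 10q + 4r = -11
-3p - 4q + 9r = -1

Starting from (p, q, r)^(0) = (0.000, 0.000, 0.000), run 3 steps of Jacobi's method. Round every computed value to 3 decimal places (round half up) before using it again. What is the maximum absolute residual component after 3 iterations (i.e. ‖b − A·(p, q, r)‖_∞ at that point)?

Iteration 1:
  p = (-6 - (3)·0.000 - (-2)·0.000) / (-9) = 0.667
  q = (-11 - (4)·0.000 - (4)·0.000) / (10) = -1.100
  r = (-1 - (-3)·0.000 - (-4)·0.000) / (9) = -0.111
Iteration 2:
  p = (-6 - (3)·-1.100 - (-2)·-0.111) / (-9) = 0.325
  q = (-11 - (4)·0.667 - (4)·-0.111) / (10) = -1.322
  r = (-1 - (-3)·0.667 - (-4)·-1.100) / (9) = -0.378
Iteration 3:
  p = (-6 - (3)·-1.322 - (-2)·-0.378) / (-9) = 0.310
  q = (-11 - (4)·0.325 - (4)·-0.378) / (10) = -1.079
  r = (-1 - (-3)·0.325 - (-4)·-1.322) / (9) = -0.590
Residual b − A·x = (-1.153, 0.910, 0.924); ∞-norm = 1.153

1.153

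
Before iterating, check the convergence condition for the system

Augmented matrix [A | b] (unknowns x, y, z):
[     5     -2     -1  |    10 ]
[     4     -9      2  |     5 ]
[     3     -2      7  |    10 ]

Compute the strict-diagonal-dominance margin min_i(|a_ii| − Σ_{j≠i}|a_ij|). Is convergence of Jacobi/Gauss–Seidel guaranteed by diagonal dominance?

row 1: |5| − (2+1) = 2
row 2: |-9| − (4+2) = 3
row 3: |7| − (3+2) = 2
minimum over rows = 2 → strictly diagonally dominant (convergence guaranteed)

2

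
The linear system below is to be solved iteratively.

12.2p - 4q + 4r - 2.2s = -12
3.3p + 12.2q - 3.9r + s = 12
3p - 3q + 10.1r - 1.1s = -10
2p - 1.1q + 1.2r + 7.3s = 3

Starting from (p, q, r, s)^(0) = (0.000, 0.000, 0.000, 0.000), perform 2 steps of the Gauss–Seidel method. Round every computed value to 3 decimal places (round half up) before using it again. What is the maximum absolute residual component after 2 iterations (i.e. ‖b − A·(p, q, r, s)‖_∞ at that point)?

Iteration 1:
  p = (-12 - (-4)·0.000 - (4)·0.000 - (-2.2)·0.000) / (12.2) = -0.984
  q = (12 - (3.3)·-0.984 - (-3.9)·0.000 - (1)·0.000) / (12.2) = 1.250
  r = (-10 - (3)·-0.984 - (-3)·1.250 - (-1.1)·0.000) / (10.1) = -0.327
  s = (3 - (2)·-0.984 - (-1.1)·1.250 - (1.2)·-0.327) / (7.3) = 0.923
Iteration 2:
  p = (-12 - (-4)·1.250 - (4)·-0.327 - (-2.2)·0.923) / (12.2) = -0.300
  q = (12 - (3.3)·-0.300 - (-3.9)·-0.327 - (1)·0.923) / (12.2) = 0.885
  r = (-10 - (3)·-0.300 - (-3)·0.885 - (-1.1)·0.923) / (10.1) = -0.538
  s = (3 - (2)·-0.300 - (-1.1)·0.885 - (1.2)·-0.538) / (7.3) = 0.715
Residual b − A·x = (-1.075, -0.620, -0.225, 0.000); ∞-norm = 1.075

1.075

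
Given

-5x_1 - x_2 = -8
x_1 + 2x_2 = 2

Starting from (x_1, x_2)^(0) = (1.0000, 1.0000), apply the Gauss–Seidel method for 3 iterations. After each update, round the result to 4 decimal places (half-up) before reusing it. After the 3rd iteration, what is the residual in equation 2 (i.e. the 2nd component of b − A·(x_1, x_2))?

Iteration 1:
  x_1 = (-8 - (-1)·1.0000) / (-5) = 1.4000
  x_2 = (2 - (1)·1.4000) / (2) = 0.3000
Iteration 2:
  x_1 = (-8 - (-1)·0.3000) / (-5) = 1.5400
  x_2 = (2 - (1)·1.5400) / (2) = 0.2300
Iteration 3:
  x_1 = (-8 - (-1)·0.2300) / (-5) = 1.5540
  x_2 = (2 - (1)·1.5540) / (2) = 0.2230
Residual b − A·x = (-0.0070, 0.0000)

0.0000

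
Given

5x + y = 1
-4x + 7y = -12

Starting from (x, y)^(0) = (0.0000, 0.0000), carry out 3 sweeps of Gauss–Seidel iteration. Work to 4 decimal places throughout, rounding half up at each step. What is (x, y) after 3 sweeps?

Iteration 1:
  x = (1 - (1)·0.0000) / (5) = 0.2000
  y = (-12 - (-4)·0.2000) / (7) = -1.6000
Iteration 2:
  x = (1 - (1)·-1.6000) / (5) = 0.5200
  y = (-12 - (-4)·0.5200) / (7) = -1.4171
Iteration 3:
  x = (1 - (1)·-1.4171) / (5) = 0.4834
  y = (-12 - (-4)·0.4834) / (7) = -1.4381

(0.4834, -1.4381)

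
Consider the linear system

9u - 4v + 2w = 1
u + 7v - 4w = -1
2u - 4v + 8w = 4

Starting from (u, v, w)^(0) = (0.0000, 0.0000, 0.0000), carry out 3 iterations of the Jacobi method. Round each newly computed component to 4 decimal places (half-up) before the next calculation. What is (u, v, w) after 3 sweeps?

(0.0785, 0.0952, 0.5794)

Iteration 1:
  u = (1 - (-4)·0.0000 - (2)·0.0000) / (9) = 0.1111
  v = (-1 - (1)·0.0000 - (-4)·0.0000) / (7) = -0.1429
  w = (4 - (2)·0.0000 - (-4)·0.0000) / (8) = 0.5000
Iteration 2:
  u = (1 - (-4)·-0.1429 - (2)·0.5000) / (9) = -0.0635
  v = (-1 - (1)·0.1111 - (-4)·0.5000) / (7) = 0.1270
  w = (4 - (2)·0.1111 - (-4)·-0.1429) / (8) = 0.4008
Iteration 3:
  u = (1 - (-4)·0.1270 - (2)·0.4008) / (9) = 0.0785
  v = (-1 - (1)·-0.0635 - (-4)·0.4008) / (7) = 0.0952
  w = (4 - (2)·-0.0635 - (-4)·0.1270) / (8) = 0.5794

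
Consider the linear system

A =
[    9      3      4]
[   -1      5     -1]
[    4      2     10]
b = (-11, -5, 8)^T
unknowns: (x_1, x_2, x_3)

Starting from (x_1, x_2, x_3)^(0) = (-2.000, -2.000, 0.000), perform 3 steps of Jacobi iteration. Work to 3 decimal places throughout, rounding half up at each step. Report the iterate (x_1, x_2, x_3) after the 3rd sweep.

(-1.564, -1.068, 1.600)

Iteration 1:
  x_1 = (-11 - (3)·-2.000 - (4)·0.000) / (9) = -0.556
  x_2 = (-5 - (-1)·-2.000 - (-1)·0.000) / (5) = -1.400
  x_3 = (8 - (4)·-2.000 - (2)·-2.000) / (10) = 2.000
Iteration 2:
  x_1 = (-11 - (3)·-1.400 - (4)·2.000) / (9) = -1.644
  x_2 = (-5 - (-1)·-0.556 - (-1)·2.000) / (5) = -0.711
  x_3 = (8 - (4)·-0.556 - (2)·-1.400) / (10) = 1.302
Iteration 3:
  x_1 = (-11 - (3)·-0.711 - (4)·1.302) / (9) = -1.564
  x_2 = (-5 - (-1)·-1.644 - (-1)·1.302) / (5) = -1.068
  x_3 = (8 - (4)·-1.644 - (2)·-0.711) / (10) = 1.600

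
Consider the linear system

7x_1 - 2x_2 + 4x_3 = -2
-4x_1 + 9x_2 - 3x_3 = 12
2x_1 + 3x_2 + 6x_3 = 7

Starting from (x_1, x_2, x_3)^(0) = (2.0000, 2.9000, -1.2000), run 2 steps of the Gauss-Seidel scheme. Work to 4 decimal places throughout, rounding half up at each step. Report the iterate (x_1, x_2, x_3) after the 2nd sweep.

Iteration 1:
  x_1 = (-2 - (-2)·2.9000 - (4)·-1.2000) / (7) = 1.2286
  x_2 = (12 - (-4)·1.2286 - (-3)·-1.2000) / (9) = 1.4794
  x_3 = (7 - (2)·1.2286 - (3)·1.4794) / (6) = 0.0174
Iteration 2:
  x_1 = (-2 - (-2)·1.4794 - (4)·0.0174) / (7) = 0.1270
  x_2 = (12 - (-4)·0.1270 - (-3)·0.0174) / (9) = 1.3956
  x_3 = (7 - (2)·0.1270 - (3)·1.3956) / (6) = 0.4265

(0.1270, 1.3956, 0.4265)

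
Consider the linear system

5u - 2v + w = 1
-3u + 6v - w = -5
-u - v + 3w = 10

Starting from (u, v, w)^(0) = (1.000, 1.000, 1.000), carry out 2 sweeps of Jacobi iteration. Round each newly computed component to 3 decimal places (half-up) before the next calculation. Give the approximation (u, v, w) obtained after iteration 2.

(-0.667, 0.033, 3.411)

Iteration 1:
  u = (1 - (-2)·1.000 - (1)·1.000) / (5) = 0.400
  v = (-5 - (-3)·1.000 - (-1)·1.000) / (6) = -0.167
  w = (10 - (-1)·1.000 - (-1)·1.000) / (3) = 4.000
Iteration 2:
  u = (1 - (-2)·-0.167 - (1)·4.000) / (5) = -0.667
  v = (-5 - (-3)·0.400 - (-1)·4.000) / (6) = 0.033
  w = (10 - (-1)·0.400 - (-1)·-0.167) / (3) = 3.411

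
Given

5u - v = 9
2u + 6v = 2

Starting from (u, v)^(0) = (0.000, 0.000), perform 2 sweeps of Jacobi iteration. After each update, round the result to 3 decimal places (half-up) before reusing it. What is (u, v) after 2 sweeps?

Iteration 1:
  u = (9 - (-1)·0.000) / (5) = 1.800
  v = (2 - (2)·0.000) / (6) = 0.333
Iteration 2:
  u = (9 - (-1)·0.333) / (5) = 1.867
  v = (2 - (2)·1.800) / (6) = -0.267

(1.867, -0.267)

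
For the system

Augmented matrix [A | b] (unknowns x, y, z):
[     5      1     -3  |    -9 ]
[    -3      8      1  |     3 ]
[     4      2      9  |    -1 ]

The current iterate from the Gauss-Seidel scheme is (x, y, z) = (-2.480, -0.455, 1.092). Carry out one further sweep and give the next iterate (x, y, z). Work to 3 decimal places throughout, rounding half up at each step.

One sweep:
  x = (-9 - (1)·-0.455 - (-3)·1.092) / (5) = -1.054
  y = (3 - (-3)·-1.054 - (1)·1.092) / (8) = -0.157
  z = (-1 - (4)·-1.054 - (2)·-0.157) / (9) = 0.392

(-1.054, -0.157, 0.392)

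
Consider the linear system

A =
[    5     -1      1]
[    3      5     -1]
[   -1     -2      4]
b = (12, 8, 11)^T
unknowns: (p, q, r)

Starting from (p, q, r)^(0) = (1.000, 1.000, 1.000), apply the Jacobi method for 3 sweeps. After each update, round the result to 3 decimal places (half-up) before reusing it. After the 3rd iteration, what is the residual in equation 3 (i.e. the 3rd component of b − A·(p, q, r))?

Iteration 1:
  p = (12 - (-1)·1.000 - (1)·1.000) / (5) = 2.400
  q = (8 - (3)·1.000 - (-1)·1.000) / (5) = 1.200
  r = (11 - (-1)·1.000 - (-2)·1.000) / (4) = 3.500
Iteration 2:
  p = (12 - (-1)·1.200 - (1)·3.500) / (5) = 1.940
  q = (8 - (3)·2.400 - (-1)·3.500) / (5) = 0.860
  r = (11 - (-1)·2.400 - (-2)·1.200) / (4) = 3.950
Iteration 3:
  p = (12 - (-1)·0.860 - (1)·3.950) / (5) = 1.782
  q = (8 - (3)·1.940 - (-1)·3.950) / (5) = 1.226
  r = (11 - (-1)·1.940 - (-2)·0.860) / (4) = 3.665
Residual b − A·x = (0.651, 0.189, 0.574)

0.574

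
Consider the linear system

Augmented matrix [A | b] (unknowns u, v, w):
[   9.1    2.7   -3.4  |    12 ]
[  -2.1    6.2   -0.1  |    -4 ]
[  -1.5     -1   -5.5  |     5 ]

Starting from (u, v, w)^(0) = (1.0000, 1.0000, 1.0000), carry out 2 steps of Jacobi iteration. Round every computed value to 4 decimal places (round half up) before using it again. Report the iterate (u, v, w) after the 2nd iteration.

Iteration 1:
  u = (12 - (2.7)·1.0000 - (-3.4)·1.0000) / (9.1) = 1.3956
  v = (-4 - (-2.1)·1.0000 - (-0.1)·1.0000) / (6.2) = -0.2903
  w = (5 - (-1.5)·1.0000 - (-1)·1.0000) / (-5.5) = -1.3636
Iteration 2:
  u = (12 - (2.7)·-0.2903 - (-3.4)·-1.3636) / (9.1) = 0.8953
  v = (-4 - (-2.1)·1.3956 - (-0.1)·-1.3636) / (6.2) = -0.1945
  w = (5 - (-1.5)·1.3956 - (-1)·-0.2903) / (-5.5) = -1.2369

(0.8953, -0.1945, -1.2369)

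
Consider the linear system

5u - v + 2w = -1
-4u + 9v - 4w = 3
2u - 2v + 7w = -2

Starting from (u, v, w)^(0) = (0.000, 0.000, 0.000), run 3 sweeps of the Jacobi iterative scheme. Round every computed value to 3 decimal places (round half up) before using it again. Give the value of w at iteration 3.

Iteration 1:
  u = (-1 - (-1)·0.000 - (2)·0.000) / (5) = -0.200
  v = (3 - (-4)·0.000 - (-4)·0.000) / (9) = 0.333
  w = (-2 - (2)·0.000 - (-2)·0.000) / (7) = -0.286
Iteration 2:
  u = (-1 - (-1)·0.333 - (2)·-0.286) / (5) = -0.019
  v = (3 - (-4)·-0.200 - (-4)·-0.286) / (9) = 0.117
  w = (-2 - (2)·-0.200 - (-2)·0.333) / (7) = -0.133
Iteration 3:
  u = (-1 - (-1)·0.117 - (2)·-0.133) / (5) = -0.123
  v = (3 - (-4)·-0.019 - (-4)·-0.133) / (9) = 0.266
  w = (-2 - (2)·-0.019 - (-2)·0.117) / (7) = -0.247

-0.247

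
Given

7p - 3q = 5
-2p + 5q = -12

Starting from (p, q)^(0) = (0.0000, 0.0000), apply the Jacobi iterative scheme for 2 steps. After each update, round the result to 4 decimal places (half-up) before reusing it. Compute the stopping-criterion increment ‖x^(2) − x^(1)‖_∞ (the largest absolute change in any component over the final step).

Iteration 1:
  p = (5 - (-3)·0.0000) / (7) = 0.7143
  q = (-12 - (-2)·0.0000) / (5) = -2.4000
Iteration 2:
  p = (5 - (-3)·-2.4000) / (7) = -0.3143
  q = (-12 - (-2)·0.7143) / (5) = -2.1143
Change: (-1.0286, 0.2857) → max |·| = 1.0286

1.0286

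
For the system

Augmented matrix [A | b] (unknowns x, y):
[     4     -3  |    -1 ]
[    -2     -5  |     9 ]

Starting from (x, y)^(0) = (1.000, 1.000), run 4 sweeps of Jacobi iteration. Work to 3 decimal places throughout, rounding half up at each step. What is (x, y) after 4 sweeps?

(-1.030, -1.100)

Iteration 1:
  x = (-1 - (-3)·1.000) / (4) = 0.500
  y = (9 - (-2)·1.000) / (-5) = -2.200
Iteration 2:
  x = (-1 - (-3)·-2.200) / (4) = -1.900
  y = (9 - (-2)·0.500) / (-5) = -2.000
Iteration 3:
  x = (-1 - (-3)·-2.000) / (4) = -1.750
  y = (9 - (-2)·-1.900) / (-5) = -1.040
Iteration 4:
  x = (-1 - (-3)·-1.040) / (4) = -1.030
  y = (9 - (-2)·-1.750) / (-5) = -1.100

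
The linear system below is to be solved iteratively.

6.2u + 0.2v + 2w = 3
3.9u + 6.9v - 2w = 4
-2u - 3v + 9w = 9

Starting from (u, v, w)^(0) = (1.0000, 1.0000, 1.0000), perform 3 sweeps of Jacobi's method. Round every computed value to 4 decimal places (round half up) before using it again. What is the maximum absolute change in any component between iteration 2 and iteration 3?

Iteration 1:
  u = (3 - (0.2)·1.0000 - (2)·1.0000) / (6.2) = 0.1290
  v = (4 - (3.9)·1.0000 - (-2)·1.0000) / (6.9) = 0.3043
  w = (9 - (-2)·1.0000 - (-3)·1.0000) / (9) = 1.5556
Iteration 2:
  u = (3 - (0.2)·0.3043 - (2)·1.5556) / (6.2) = -0.0278
  v = (4 - (3.9)·0.1290 - (-2)·1.5556) / (6.9) = 0.9577
  w = (9 - (-2)·0.1290 - (-3)·0.3043) / (9) = 1.1301
Iteration 3:
  u = (3 - (0.2)·0.9577 - (2)·1.1301) / (6.2) = 0.0884
  v = (4 - (3.9)·-0.0278 - (-2)·1.1301) / (6.9) = 0.9230
  w = (9 - (-2)·-0.0278 - (-3)·0.9577) / (9) = 1.3131
Change: (0.1162, -0.0347, 0.1830) → max |·| = 0.1830

0.1830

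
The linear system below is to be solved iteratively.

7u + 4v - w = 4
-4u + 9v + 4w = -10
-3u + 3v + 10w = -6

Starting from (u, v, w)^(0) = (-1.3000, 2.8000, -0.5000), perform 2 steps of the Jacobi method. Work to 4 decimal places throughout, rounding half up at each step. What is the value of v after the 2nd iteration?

-0.7867

Iteration 1:
  u = (4 - (4)·2.8000 - (-1)·-0.5000) / (7) = -1.1000
  v = (-10 - (-4)·-1.3000 - (4)·-0.5000) / (9) = -1.4667
  w = (-6 - (-3)·-1.3000 - (3)·2.8000) / (10) = -1.8300
Iteration 2:
  u = (4 - (4)·-1.4667 - (-1)·-1.8300) / (7) = 1.1481
  v = (-10 - (-4)·-1.1000 - (4)·-1.8300) / (9) = -0.7867
  w = (-6 - (-3)·-1.1000 - (3)·-1.4667) / (10) = -0.4900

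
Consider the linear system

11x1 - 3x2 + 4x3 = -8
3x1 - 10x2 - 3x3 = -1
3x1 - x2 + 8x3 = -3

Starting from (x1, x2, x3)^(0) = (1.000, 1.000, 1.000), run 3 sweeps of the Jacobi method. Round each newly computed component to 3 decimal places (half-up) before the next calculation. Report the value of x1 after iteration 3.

-0.695

Iteration 1:
  x1 = (-8 - (-3)·1.000 - (4)·1.000) / (11) = -0.818
  x2 = (-1 - (3)·1.000 - (-3)·1.000) / (-10) = 0.100
  x3 = (-3 - (3)·1.000 - (-1)·1.000) / (8) = -0.625
Iteration 2:
  x1 = (-8 - (-3)·0.100 - (4)·-0.625) / (11) = -0.473
  x2 = (-1 - (3)·-0.818 - (-3)·-0.625) / (-10) = 0.042
  x3 = (-3 - (3)·-0.818 - (-1)·0.100) / (8) = -0.056
Iteration 3:
  x1 = (-8 - (-3)·0.042 - (4)·-0.056) / (11) = -0.695
  x2 = (-1 - (3)·-0.473 - (-3)·-0.056) / (-10) = -0.025
  x3 = (-3 - (3)·-0.473 - (-1)·0.042) / (8) = -0.192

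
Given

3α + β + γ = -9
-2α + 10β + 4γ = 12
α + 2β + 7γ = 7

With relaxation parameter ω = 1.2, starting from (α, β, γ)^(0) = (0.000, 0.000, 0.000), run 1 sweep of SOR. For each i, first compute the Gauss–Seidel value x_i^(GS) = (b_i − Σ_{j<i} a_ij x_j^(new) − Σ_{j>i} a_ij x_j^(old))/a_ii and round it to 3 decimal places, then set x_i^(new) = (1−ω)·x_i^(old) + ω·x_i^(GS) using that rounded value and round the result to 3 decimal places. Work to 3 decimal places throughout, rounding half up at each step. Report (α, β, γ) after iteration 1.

Iteration 1:
  α: GS value = (-9 - (1)·0.000 - (1)·0.000) / (3) = -3.000;  α ← (1−ω)·0.000 + ω·-3.000 = -3.600
  β: GS value = (12 - (-2)·-3.600 - (4)·0.000) / (10) = 0.480;  β ← (1−ω)·0.000 + ω·0.480 = 0.576
  γ: GS value = (7 - (1)·-3.600 - (2)·0.576) / (7) = 1.350;  γ ← (1−ω)·0.000 + ω·1.350 = 1.620

(-3.600, 0.576, 1.620)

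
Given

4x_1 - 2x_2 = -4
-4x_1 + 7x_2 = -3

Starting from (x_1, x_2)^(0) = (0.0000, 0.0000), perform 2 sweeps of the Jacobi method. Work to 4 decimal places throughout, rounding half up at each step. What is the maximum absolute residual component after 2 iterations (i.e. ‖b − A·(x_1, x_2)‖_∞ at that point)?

Iteration 1:
  x_1 = (-4 - (-2)·0.0000) / (4) = -1.0000
  x_2 = (-3 - (-4)·0.0000) / (7) = -0.4286
Iteration 2:
  x_1 = (-4 - (-2)·-0.4286) / (4) = -1.2143
  x_2 = (-3 - (-4)·-1.0000) / (7) = -1.0000
Residual b − A·x = (-1.1428, -0.8572); ∞-norm = 1.1428

1.1428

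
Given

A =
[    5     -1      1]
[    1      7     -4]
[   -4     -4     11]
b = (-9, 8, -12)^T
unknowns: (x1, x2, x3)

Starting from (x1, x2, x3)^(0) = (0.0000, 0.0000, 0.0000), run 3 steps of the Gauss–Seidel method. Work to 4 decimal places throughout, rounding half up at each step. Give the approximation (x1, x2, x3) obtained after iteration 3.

(-1.4106, 0.5850, -1.3911)

Iteration 1:
  x1 = (-9 - (-1)·0.0000 - (1)·0.0000) / (5) = -1.8000
  x2 = (8 - (1)·-1.8000 - (-4)·0.0000) / (7) = 1.4000
  x3 = (-12 - (-4)·-1.8000 - (-4)·1.4000) / (11) = -1.2364
Iteration 2:
  x1 = (-9 - (-1)·1.4000 - (1)·-1.2364) / (5) = -1.2727
  x2 = (8 - (1)·-1.2727 - (-4)·-1.2364) / (7) = 0.6182
  x3 = (-12 - (-4)·-1.2727 - (-4)·0.6182) / (11) = -1.3289
Iteration 3:
  x1 = (-9 - (-1)·0.6182 - (1)·-1.3289) / (5) = -1.4106
  x2 = (8 - (1)·-1.4106 - (-4)·-1.3289) / (7) = 0.5850
  x3 = (-12 - (-4)·-1.4106 - (-4)·0.5850) / (11) = -1.3911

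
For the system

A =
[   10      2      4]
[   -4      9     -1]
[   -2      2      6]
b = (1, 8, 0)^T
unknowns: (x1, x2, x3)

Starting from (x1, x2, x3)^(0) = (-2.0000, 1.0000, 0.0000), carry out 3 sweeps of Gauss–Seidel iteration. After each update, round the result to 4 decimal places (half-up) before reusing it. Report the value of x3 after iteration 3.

Iteration 1:
  x1 = (1 - (2)·1.0000 - (4)·0.0000) / (10) = -0.1000
  x2 = (8 - (-4)·-0.1000 - (-1)·0.0000) / (9) = 0.8444
  x3 = (0 - (-2)·-0.1000 - (2)·0.8444) / (6) = -0.3148
Iteration 2:
  x1 = (1 - (2)·0.8444 - (4)·-0.3148) / (10) = 0.0570
  x2 = (8 - (-4)·0.0570 - (-1)·-0.3148) / (9) = 0.8792
  x3 = (0 - (-2)·0.0570 - (2)·0.8792) / (6) = -0.2741
Iteration 3:
  x1 = (1 - (2)·0.8792 - (4)·-0.2741) / (10) = 0.0338
  x2 = (8 - (-4)·0.0338 - (-1)·-0.2741) / (9) = 0.8735
  x3 = (0 - (-2)·0.0338 - (2)·0.8735) / (6) = -0.2799

-0.2799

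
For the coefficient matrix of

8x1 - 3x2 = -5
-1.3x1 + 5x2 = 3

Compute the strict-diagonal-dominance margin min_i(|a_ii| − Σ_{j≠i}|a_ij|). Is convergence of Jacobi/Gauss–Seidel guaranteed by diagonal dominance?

row 1: |8| − (3) = 5
row 2: |5| − (1.3) = 3.7
minimum over rows = 3.7 → strictly diagonally dominant (convergence guaranteed)

3.7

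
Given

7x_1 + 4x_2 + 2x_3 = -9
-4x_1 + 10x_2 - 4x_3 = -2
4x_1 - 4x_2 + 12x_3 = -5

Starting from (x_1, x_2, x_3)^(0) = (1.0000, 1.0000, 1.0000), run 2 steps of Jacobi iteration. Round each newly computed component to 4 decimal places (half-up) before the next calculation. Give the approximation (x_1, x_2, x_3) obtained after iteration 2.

Iteration 1:
  x_1 = (-9 - (4)·1.0000 - (2)·1.0000) / (7) = -2.1429
  x_2 = (-2 - (-4)·1.0000 - (-4)·1.0000) / (10) = 0.6000
  x_3 = (-5 - (4)·1.0000 - (-4)·1.0000) / (12) = -0.4167
Iteration 2:
  x_1 = (-9 - (4)·0.6000 - (2)·-0.4167) / (7) = -1.5095
  x_2 = (-2 - (-4)·-2.1429 - (-4)·-0.4167) / (10) = -1.2238
  x_3 = (-5 - (4)·-2.1429 - (-4)·0.6000) / (12) = 0.4976

(-1.5095, -1.2238, 0.4976)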